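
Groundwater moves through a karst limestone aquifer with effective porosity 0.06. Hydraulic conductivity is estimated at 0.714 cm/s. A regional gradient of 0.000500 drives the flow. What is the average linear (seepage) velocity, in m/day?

5.14

Convert K: 0.714 cm/s × 864 = 616.9 m/day.
Hydraulic gradient i = 0.000500.
Darcy flux q = K · i = 616.9 × 0.0005000 = 0.3084 m/day.
Seepage velocity v = q / n_e = 0.3084 / 0.06 = 5.141 m/day.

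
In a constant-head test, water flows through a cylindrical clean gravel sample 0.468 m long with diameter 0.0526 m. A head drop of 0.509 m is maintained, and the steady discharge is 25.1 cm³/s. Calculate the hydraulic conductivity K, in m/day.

Cross-sectional area A = π·(d/2)² = π × (0.0526/2)² = 0.002173 m².
Convert discharge: 25.1 cm³/s = 2.510e-05 m³/s.
Darcy's law rearranged: K = Q·L / (A·Δh) = 2.510e-05 × 0.468 / (0.002173 × 0.509) = 0.01062 m/s = 917.6 m/day.

918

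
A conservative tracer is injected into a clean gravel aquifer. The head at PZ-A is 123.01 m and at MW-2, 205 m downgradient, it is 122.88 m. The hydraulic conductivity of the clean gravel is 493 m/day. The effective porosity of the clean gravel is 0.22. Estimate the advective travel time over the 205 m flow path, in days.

Hydraulic gradient i = (123.01 − 122.88) / 205 = 0.13 / 205 = 0.0006341.
Darcy flux q = K · i = 493.0 × 0.0006341 = 0.3126 m/day.
Seepage velocity v = q / n_e = 0.3126 / 0.22 = 1.421 m/day.
Travel time t = L / v = 205 / 1.421 = 144.3 days.

144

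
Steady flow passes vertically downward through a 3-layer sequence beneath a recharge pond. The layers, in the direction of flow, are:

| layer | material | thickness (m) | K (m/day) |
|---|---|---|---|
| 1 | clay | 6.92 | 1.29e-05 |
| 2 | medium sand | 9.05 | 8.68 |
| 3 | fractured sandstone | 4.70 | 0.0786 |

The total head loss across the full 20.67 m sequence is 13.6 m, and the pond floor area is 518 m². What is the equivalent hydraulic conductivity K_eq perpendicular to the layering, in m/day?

Flow is perpendicular to layering, so the layers act in series and the equivalent K is the thickness-weighted harmonic mean.
Total thickness L = 6.92 + 9.05 + 4.70 = 20.67 m.
Σ(b_i/K_i) = 6.92/1.29e-05 + 9.05/8.68 + 4.70/0.0786 = 5.365e+05 d.
K_eq = L / Σ(b_i/K_i) = 20.67 / 5.365e+05 = 3.853e-05 m/day.

3.85e-05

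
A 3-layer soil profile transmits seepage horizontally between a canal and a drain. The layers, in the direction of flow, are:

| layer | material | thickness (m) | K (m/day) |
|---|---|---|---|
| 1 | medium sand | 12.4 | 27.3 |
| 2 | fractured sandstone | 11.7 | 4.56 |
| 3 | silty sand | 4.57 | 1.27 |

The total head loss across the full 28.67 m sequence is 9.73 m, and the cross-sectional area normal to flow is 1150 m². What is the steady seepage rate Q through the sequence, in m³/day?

Flow is perpendicular to layering, so the layers act in series and the equivalent K is the thickness-weighted harmonic mean.
Total thickness L = 12.4 + 11.7 + 4.57 = 28.67 m.
Σ(b_i/K_i) = 12.4/27.3 + 11.7/4.56 + 4.57/1.27 = 6.618 d.
K_eq = L / Σ(b_i/K_i) = 28.67 / 6.618 = 4.332 m/day.
Q = K_eq · A · (Δh/L) = 4.332 × 1150 × (9.73/28.67) = 1691 m³/day.

1690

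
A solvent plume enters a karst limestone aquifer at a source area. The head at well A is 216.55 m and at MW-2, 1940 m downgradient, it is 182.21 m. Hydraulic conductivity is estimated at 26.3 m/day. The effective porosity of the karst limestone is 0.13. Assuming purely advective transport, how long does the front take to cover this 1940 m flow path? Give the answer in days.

Hydraulic gradient i = (216.55 − 182.21) / 1940 = 34.34 / 1940 = 0.01770.
Darcy flux q = K · i = 26.30 × 0.01770 = 0.4655 m/day.
Seepage velocity v = q / n_e = 0.4655 / 0.13 = 3.581 m/day.
Travel time t = L / v = 1940 / 3.581 = 541.7 days.

542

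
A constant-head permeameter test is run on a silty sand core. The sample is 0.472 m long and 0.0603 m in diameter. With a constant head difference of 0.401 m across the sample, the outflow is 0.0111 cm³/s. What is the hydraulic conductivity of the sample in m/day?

Cross-sectional area A = π·(d/2)² = π × (0.0603/2)² = 0.002856 m².
Convert discharge: 0.0111 cm³/s = 1.110e-08 m³/s.
Darcy's law rearranged: K = Q·L / (A·Δh) = 1.110e-08 × 0.472 / (0.002856 × 0.401) = 4.575e-06 m/s = 0.3953 m/day.

0.395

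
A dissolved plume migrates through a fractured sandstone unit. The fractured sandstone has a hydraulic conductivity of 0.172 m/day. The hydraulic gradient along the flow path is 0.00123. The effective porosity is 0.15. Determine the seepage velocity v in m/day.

Hydraulic gradient i = 0.00123.
Darcy flux q = K · i = 0.1720 × 0.001230 = 0.0002116 m/day.
Seepage velocity v = q / n_e = 0.0002116 / 0.15 = 0.001410 m/day.

0.00141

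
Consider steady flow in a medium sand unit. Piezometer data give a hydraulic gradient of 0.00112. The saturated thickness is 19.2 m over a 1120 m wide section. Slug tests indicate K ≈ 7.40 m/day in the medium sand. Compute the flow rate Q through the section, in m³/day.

178

Cross-sectional area A = 1120 × 19.2 = 21504 m².
Hydraulic gradient i = 0.00112.
Darcy's law: Q = K · A · i = 7.400 × 21504 × 0.001120 = 178.2 m³/day.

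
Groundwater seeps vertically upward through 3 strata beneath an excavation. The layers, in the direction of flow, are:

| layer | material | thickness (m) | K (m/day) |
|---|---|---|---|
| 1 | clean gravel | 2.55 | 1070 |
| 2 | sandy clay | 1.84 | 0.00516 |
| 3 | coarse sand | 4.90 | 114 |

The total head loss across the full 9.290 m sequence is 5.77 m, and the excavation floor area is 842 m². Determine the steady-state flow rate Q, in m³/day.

Flow is perpendicular to layering, so the layers act in series and the equivalent K is the thickness-weighted harmonic mean.
Total thickness L = 2.55 + 1.84 + 4.90 = 9.290 m.
Σ(b_i/K_i) = 2.55/1070 + 1.84/0.00516 + 4.90/114 = 356.6 d.
K_eq = L / Σ(b_i/K_i) = 9.290 / 356.6 = 0.02605 m/day.
Q = K_eq · A · (Δh/L) = 0.02605 × 842 × (5.77/9.290) = 13.62 m³/day.

13.6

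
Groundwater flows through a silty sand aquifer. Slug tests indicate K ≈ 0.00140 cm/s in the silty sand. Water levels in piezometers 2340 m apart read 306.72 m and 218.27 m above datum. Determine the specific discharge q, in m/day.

Convert K: 0.00140 cm/s × 864 = 1.210 m/day.
Hydraulic gradient i = (306.72 − 218.27) / 2340 = 88.45 / 2340 = 0.03780.
Specific discharge q = K · i = 1.210 × 0.03780 = 0.04572 m/day.

0.0457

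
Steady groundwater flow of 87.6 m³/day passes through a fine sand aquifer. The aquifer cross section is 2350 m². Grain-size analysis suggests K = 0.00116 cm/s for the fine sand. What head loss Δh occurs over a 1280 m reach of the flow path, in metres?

47.6

Convert K: 0.00116 cm/s × 864 = 1.002 m/day.
From Q = K·A·i, i = Q / (K·A) = 87.6 / (1.002 × 2350) = 0.03719.
Head loss Δh = i · L = 0.03719 × 1280 = 47.61 m.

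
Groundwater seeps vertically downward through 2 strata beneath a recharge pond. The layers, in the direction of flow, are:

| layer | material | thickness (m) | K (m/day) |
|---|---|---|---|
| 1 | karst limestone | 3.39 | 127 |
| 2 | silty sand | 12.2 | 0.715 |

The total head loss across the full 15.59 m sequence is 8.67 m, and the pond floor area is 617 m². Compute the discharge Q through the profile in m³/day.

313

Flow is perpendicular to layering, so the layers act in series and the equivalent K is the thickness-weighted harmonic mean.
Total thickness L = 3.39 + 12.2 = 15.59 m.
Σ(b_i/K_i) = 3.39/127 + 12.2/0.715 = 17.09 d.
K_eq = L / Σ(b_i/K_i) = 15.59 / 17.09 = 0.9122 m/day.
Q = K_eq · A · (Δh/L) = 0.9122 × 617 × (8.67/15.59) = 313.0 m³/day.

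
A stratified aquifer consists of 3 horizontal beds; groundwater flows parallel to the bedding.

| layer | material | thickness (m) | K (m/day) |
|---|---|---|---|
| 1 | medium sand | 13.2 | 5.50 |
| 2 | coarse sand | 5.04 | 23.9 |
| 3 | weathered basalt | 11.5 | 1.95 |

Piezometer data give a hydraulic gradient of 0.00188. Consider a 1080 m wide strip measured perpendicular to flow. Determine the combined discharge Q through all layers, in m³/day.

438

Flow is parallel to layering, so each bed carries its own Darcy discharge and the transmissivities add.
Σ(K_i·b_i) = 5.50×13.2 + 23.9×5.04 + 1.95×11.5 = 215.5 m²/day.
Hydraulic gradient i = 0.00188.
Q = Σ(K_i·b_i) · W · i = 215.5 × 1080 × 0.001880 = 437.5 m³/day.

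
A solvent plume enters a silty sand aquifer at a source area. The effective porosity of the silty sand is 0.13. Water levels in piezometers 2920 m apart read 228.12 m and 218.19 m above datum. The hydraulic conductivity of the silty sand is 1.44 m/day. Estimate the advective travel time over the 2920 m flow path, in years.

Hydraulic gradient i = (228.12 − 218.19) / 2920 = 9.93 / 2920 = 0.003401.
Darcy flux q = K · i = 1.440 × 0.003401 = 0.004897 m/day.
Seepage velocity v = q / n_e = 0.004897 / 0.13 = 0.03767 m/day.
Travel time t = L / v = 2920 / 0.03767 = 77517 days = 212.2 years.

212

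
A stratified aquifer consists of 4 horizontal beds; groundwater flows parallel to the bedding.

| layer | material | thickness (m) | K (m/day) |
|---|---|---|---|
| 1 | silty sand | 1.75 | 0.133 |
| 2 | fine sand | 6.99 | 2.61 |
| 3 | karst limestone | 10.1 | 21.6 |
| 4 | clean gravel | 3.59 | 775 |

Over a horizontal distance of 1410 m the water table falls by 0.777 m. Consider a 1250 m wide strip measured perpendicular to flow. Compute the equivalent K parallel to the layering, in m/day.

135

Flow is parallel to layering, so each bed carries its own Darcy discharge and the transmissivities add.
Σ(K_i·b_i) = 0.133×1.75 + 2.61×6.99 + 21.6×10.1 + 775×3.59 = 3019 m²/day.
Total thickness b = 22.43 m, so K_eq = Σ(K_i·b_i)/b = 134.6 m/day.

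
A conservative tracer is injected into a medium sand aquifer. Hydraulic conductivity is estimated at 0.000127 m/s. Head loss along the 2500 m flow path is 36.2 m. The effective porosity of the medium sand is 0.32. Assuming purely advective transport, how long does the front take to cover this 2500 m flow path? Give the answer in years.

13.8

Convert K: 0.000127 m/s × 86400 = 10.97 m/day.
Hydraulic gradient i = Δh / L = 36.2 / 2500 = 0.01448.
Darcy flux q = K · i = 10.97 × 0.01448 = 0.1589 m/day.
Seepage velocity v = q / n_e = 0.1589 / 0.32 = 0.4965 m/day.
Travel time t = L / v = 2500 / 0.4965 = 5035 days = 13.79 years.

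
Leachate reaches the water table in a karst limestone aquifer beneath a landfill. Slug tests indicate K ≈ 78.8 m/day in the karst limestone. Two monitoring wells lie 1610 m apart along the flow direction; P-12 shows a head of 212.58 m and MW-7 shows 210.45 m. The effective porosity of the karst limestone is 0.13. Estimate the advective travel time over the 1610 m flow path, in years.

5.50

Hydraulic gradient i = (212.58 − 210.45) / 1610 = 2.13 / 1610 = 0.001323.
Darcy flux q = K · i = 78.80 × 0.001323 = 0.1043 m/day.
Seepage velocity v = q / n_e = 0.1043 / 0.13 = 0.8019 m/day.
Travel time t = L / v = 1610 / 0.8019 = 2008 days = 5.497 years.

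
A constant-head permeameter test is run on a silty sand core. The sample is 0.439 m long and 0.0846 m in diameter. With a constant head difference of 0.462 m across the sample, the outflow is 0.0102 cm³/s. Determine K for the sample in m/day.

0.149

Cross-sectional area A = π·(d/2)² = π × (0.0846/2)² = 0.005621 m².
Convert discharge: 0.0102 cm³/s = 1.020e-08 m³/s.
Darcy's law rearranged: K = Q·L / (A·Δh) = 1.020e-08 × 0.439 / (0.005621 × 0.462) = 1.724e-06 m/s = 0.1490 m/day.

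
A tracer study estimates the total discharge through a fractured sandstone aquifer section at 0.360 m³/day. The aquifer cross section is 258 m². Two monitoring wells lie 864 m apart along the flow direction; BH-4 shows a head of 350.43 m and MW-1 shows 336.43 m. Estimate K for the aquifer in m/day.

0.0861

Hydraulic gradient i = (350.43 − 336.43) / 864 = 14 / 864 = 0.01620.
From Q = K·A·i, K = Q / (A·i) = 0.360 / (258.0 × 0.01620) = 0.08611 m/day.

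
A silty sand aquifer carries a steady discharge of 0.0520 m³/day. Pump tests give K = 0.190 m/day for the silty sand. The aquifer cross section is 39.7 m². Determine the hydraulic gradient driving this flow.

From Q = K·A·i, i = Q / (K·A) = 0.0520 / (0.1900 × 39.70) = 0.006894.

0.00689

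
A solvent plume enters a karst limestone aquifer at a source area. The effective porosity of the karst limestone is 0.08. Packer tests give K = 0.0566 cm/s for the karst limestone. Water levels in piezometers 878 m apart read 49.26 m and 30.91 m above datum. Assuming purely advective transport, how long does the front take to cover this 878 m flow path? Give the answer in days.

68.7

Convert K: 0.0566 cm/s × 864 = 48.90 m/day.
Hydraulic gradient i = (49.26 − 30.91) / 878 = 18.35 / 878 = 0.02090.
Darcy flux q = K · i = 48.90 × 0.02090 = 1.022 m/day.
Seepage velocity v = q / n_e = 1.022 / 0.08 = 12.78 m/day.
Travel time t = L / v = 878 / 12.78 = 68.72 days.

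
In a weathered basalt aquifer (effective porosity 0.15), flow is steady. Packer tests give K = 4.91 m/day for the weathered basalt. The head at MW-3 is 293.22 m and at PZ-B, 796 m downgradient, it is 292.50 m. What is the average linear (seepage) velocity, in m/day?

0.0296

Hydraulic gradient i = (293.22 − 292.50) / 796 = 0.72 / 796 = 0.0009045.
Darcy flux q = K · i = 4.910 × 0.0009045 = 0.004441 m/day.
Seepage velocity v = q / n_e = 0.004441 / 0.15 = 0.02961 m/day.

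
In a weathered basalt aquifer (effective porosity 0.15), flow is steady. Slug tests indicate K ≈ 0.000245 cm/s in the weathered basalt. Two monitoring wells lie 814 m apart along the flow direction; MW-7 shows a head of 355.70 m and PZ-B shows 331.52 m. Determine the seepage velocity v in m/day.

0.0419

Convert K: 0.000245 cm/s × 864 = 0.2117 m/day.
Hydraulic gradient i = (355.70 − 331.52) / 814 = 24.18 / 814 = 0.02971.
Darcy flux q = K · i = 0.2117 × 0.02971 = 0.006288 m/day.
Seepage velocity v = q / n_e = 0.006288 / 0.15 = 0.04192 m/day.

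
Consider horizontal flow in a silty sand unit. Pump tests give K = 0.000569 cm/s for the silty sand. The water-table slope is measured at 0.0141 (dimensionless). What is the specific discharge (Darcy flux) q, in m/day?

Convert K: 0.000569 cm/s × 864 = 0.4916 m/day.
Hydraulic gradient i = 0.0141.
Specific discharge q = K · i = 0.4916 × 0.01410 = 0.006932 m/day.

0.00693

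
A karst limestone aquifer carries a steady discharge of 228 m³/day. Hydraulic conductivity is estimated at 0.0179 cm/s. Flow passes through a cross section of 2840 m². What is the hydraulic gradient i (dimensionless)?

Convert K: 0.0179 cm/s × 864 = 15.47 m/day.
From Q = K·A·i, i = Q / (K·A) = 228 / (15.47 × 2840) = 0.005191.

0.00519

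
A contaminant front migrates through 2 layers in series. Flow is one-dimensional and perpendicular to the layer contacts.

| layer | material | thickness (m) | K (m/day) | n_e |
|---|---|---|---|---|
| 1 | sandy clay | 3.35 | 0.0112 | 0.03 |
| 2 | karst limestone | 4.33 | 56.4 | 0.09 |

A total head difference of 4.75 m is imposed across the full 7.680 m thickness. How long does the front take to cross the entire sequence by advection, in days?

With flow normal to the layers, continuity requires the same specific discharge q through every layer.
Σ(b_i/K_i) = 3.35/0.0112 + 4.33/56.4 = 299.2 d.
q = Δh / Σ(b_i/K_i) = 4.75 / 299.2 = 0.01588 m/day.
In each layer the seepage velocity is v_i = q/n_i, so the layer transit time is t_i = b_i·n_i / q:
  layer 1 (sandy clay): t_1 = 3.35 × 0.03 / 0.01588 = 6.330 d
  layer 2 (karst limestone): t_2 = 4.33 × 0.09 / 0.01588 = 24.55 d
Total t = Σ t_i = 30.88 days.

30.9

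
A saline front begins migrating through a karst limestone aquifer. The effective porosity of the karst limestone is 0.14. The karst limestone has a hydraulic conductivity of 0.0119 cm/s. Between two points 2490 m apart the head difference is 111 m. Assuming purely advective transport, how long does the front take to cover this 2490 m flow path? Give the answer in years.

2.08

Convert K: 0.0119 cm/s × 864 = 10.28 m/day.
Hydraulic gradient i = Δh / L = 111 / 2490 = 0.04458.
Darcy flux q = K · i = 10.28 × 0.04458 = 0.4583 m/day.
Seepage velocity v = q / n_e = 0.4583 / 0.14 = 3.274 m/day.
Travel time t = L / v = 2490 / 3.274 = 760.6 days = 2.082 years.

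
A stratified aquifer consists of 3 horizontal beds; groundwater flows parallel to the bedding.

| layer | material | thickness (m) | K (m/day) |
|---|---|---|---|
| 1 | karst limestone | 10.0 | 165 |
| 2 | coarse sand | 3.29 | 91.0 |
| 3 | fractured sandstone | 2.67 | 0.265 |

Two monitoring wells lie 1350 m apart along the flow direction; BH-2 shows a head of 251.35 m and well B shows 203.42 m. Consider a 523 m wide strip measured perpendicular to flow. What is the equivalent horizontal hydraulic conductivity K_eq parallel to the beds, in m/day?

122

Flow is parallel to layering, so each bed carries its own Darcy discharge and the transmissivities add.
Σ(K_i·b_i) = 165×10.0 + 91.0×3.29 + 0.265×2.67 = 1950 m²/day.
Total thickness b = 15.96 m, so K_eq = Σ(K_i·b_i)/b = 122.2 m/day.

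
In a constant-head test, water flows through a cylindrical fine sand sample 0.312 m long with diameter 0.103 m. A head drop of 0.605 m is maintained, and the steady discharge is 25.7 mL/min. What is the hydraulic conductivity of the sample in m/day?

Cross-sectional area A = π·(d/2)² = π × (0.103/2)² = 0.008332 m².
Convert discharge: 25.7 mL/min = 4.283e-07 m³/s.
Darcy's law rearranged: K = Q·L / (A·Δh) = 4.283e-07 × 0.312 / (0.008332 × 0.605) = 2.651e-05 m/s = 2.291 m/day.

2.29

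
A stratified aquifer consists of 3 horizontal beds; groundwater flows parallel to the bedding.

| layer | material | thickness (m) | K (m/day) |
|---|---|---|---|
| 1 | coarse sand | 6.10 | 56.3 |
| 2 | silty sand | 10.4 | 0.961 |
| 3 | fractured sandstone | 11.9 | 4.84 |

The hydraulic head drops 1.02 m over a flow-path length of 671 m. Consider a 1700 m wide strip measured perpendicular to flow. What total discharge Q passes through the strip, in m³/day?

1060

Flow is parallel to layering, so each bed carries its own Darcy discharge and the transmissivities add.
Σ(K_i·b_i) = 56.3×6.10 + 0.961×10.4 + 4.84×11.9 = 411.0 m²/day.
Hydraulic gradient i = Δh / L = 1.02 / 671 = 0.001520.
Q = Σ(K_i·b_i) · W · i = 411.0 × 1700 × 0.001520 = 1062 m³/day.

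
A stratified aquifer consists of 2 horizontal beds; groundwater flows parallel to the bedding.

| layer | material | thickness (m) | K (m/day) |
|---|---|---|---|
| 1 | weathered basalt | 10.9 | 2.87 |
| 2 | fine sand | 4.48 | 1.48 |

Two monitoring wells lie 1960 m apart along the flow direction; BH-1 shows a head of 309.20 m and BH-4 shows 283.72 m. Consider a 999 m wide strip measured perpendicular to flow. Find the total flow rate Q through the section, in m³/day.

492

Flow is parallel to layering, so each bed carries its own Darcy discharge and the transmissivities add.
Σ(K_i·b_i) = 2.87×10.9 + 1.48×4.48 = 37.91 m²/day.
Hydraulic gradient i = (309.20 − 283.72) / 1960 = 25.48 / 1960 = 0.01300.
Q = Σ(K_i·b_i) · W · i = 37.91 × 999 × 0.01300 = 492.4 m³/day.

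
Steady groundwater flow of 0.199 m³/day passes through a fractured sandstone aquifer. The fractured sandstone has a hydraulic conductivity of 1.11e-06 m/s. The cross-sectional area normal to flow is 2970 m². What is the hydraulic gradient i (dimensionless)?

0.000699

Convert K: 1.11e-06 m/s × 86400 = 0.09590 m/day.
From Q = K·A·i, i = Q / (K·A) = 0.199 / (0.09590 × 2970) = 0.0006987.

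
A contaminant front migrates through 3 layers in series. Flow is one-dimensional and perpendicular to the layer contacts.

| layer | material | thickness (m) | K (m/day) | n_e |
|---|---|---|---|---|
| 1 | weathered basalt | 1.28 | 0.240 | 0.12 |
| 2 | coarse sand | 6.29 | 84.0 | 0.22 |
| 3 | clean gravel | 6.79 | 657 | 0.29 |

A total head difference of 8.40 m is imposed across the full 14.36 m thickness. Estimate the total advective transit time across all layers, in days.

2.26

With flow normal to the layers, continuity requires the same specific discharge q through every layer.
Σ(b_i/K_i) = 1.28/0.240 + 6.29/84.0 + 6.79/657 = 5.419 d.
q = Δh / Σ(b_i/K_i) = 8.40 / 5.419 = 1.550 m/day.
In each layer the seepage velocity is v_i = q/n_i, so the layer transit time is t_i = b_i·n_i / q:
  layer 1 (weathered basalt): t_1 = 1.28 × 0.12 / 1.550 = 0.09908 d
  layer 2 (coarse sand): t_2 = 6.29 × 0.22 / 1.550 = 0.8926 d
  layer 3 (clean gravel): t_3 = 6.79 × 0.29 / 1.550 = 1.270 d
Total t = Σ t_i = 2.262 days.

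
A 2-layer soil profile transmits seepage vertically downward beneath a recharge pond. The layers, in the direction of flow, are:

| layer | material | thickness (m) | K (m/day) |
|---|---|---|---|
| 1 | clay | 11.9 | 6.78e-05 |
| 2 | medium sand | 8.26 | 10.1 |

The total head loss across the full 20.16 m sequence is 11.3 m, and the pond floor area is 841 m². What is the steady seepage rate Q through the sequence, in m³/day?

0.0541

Flow is perpendicular to layering, so the layers act in series and the equivalent K is the thickness-weighted harmonic mean.
Total thickness L = 11.9 + 8.26 = 20.16 m.
Σ(b_i/K_i) = 11.9/6.78e-05 + 8.26/10.1 = 1.755e+05 d.
K_eq = L / Σ(b_i/K_i) = 20.16 / 1.755e+05 = 0.0001149 m/day.
Q = K_eq · A · (Δh/L) = 0.0001149 × 841 × (11.3/20.16) = 0.05414 m³/day.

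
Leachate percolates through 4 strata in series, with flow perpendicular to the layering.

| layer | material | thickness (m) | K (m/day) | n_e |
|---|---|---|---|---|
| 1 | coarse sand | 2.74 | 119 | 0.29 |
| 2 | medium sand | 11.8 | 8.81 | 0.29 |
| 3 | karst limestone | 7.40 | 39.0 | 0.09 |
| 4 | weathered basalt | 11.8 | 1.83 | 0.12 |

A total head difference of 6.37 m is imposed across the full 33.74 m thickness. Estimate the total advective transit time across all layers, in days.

With flow normal to the layers, continuity requires the same specific discharge q through every layer.
Σ(b_i/K_i) = 2.74/119 + 11.8/8.81 + 7.40/39.0 + 11.8/1.83 = 8.000 d.
q = Δh / Σ(b_i/K_i) = 6.37 / 8.000 = 0.7962 m/day.
In each layer the seepage velocity is v_i = q/n_i, so the layer transit time is t_i = b_i·n_i / q:
  layer 1 (coarse sand): t_1 = 2.74 × 0.29 / 0.7962 = 0.9980 d
  layer 2 (medium sand): t_2 = 11.8 × 0.29 / 0.7962 = 4.298 d
  layer 3 (karst limestone): t_3 = 7.40 × 0.09 / 0.7962 = 0.8364 d
  layer 4 (weathered basalt): t_4 = 11.8 × 0.12 / 0.7962 = 1.778 d
Total t = Σ t_i = 7.911 days.

7.91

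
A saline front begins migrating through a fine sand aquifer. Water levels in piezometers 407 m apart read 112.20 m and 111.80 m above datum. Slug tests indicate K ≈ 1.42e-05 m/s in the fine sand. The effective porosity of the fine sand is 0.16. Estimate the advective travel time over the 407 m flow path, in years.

Convert K: 1.42e-05 m/s × 86400 = 1.227 m/day.
Hydraulic gradient i = (112.20 − 111.80) / 407 = 0.4 / 407 = 0.0009828.
Darcy flux q = K · i = 1.227 × 0.0009828 = 0.001206 m/day.
Seepage velocity v = q / n_e = 0.001206 / 0.16 = 0.007536 m/day.
Travel time t = L / v = 407 / 0.007536 = 54007 days = 147.9 years.

148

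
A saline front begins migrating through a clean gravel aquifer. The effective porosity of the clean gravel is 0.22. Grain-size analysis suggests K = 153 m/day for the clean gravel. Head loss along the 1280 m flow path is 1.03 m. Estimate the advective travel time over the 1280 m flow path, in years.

Hydraulic gradient i = Δh / L = 1.03 / 1280 = 0.0008047.
Darcy flux q = K · i = 153.0 × 0.0008047 = 0.1231 m/day.
Seepage velocity v = q / n_e = 0.1231 / 0.22 = 0.5596 m/day.
Travel time t = L / v = 1280 / 0.5596 = 2287 days = 6.262 years.

6.26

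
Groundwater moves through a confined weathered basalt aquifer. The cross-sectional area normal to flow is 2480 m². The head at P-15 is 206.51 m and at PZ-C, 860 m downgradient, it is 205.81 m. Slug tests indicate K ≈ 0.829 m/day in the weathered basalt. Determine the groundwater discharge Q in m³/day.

Hydraulic gradient i = (206.51 − 205.81) / 860 = 0.7 / 860 = 0.0008140.
Darcy's law: Q = K · A · i = 0.8290 × 2480 × 0.0008140 = 1.673 m³/day.

1.67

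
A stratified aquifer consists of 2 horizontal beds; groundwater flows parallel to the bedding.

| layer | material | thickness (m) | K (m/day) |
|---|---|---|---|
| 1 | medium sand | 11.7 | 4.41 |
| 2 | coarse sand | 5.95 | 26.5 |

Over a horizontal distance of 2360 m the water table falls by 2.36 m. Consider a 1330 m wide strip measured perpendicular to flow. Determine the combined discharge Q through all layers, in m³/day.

278

Flow is parallel to layering, so each bed carries its own Darcy discharge and the transmissivities add.
Σ(K_i·b_i) = 4.41×11.7 + 26.5×5.95 = 209.3 m²/day.
Hydraulic gradient i = Δh / L = 2.36 / 2360 = 0.001000.
Q = Σ(K_i·b_i) · W · i = 209.3 × 1330 × 0.001000 = 278.3 m³/day.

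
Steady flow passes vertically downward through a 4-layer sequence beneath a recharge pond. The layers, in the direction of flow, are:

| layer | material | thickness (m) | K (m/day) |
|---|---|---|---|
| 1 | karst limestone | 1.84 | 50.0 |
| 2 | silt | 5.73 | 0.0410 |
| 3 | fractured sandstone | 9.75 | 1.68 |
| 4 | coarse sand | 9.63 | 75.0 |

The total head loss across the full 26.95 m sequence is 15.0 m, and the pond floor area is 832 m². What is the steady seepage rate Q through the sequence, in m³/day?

Flow is perpendicular to layering, so the layers act in series and the equivalent K is the thickness-weighted harmonic mean.
Total thickness L = 1.84 + 5.73 + 9.75 + 9.63 = 26.95 m.
Σ(b_i/K_i) = 1.84/50.0 + 5.73/0.0410 + 9.75/1.68 + 9.63/75.0 = 145.7 d.
K_eq = L / Σ(b_i/K_i) = 26.95 / 145.7 = 0.1849 m/day.
Q = K_eq · A · (Δh/L) = 0.1849 × 832 × (15.0/26.95) = 85.64 m³/day.

85.6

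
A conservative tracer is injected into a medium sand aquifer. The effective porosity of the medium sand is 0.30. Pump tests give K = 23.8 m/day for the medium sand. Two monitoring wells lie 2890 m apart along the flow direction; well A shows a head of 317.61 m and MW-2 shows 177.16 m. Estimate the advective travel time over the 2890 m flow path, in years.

Hydraulic gradient i = (317.61 − 177.16) / 2890 = 140.45 / 2890 = 0.04860.
Darcy flux q = K · i = 23.80 × 0.04860 = 1.157 m/day.
Seepage velocity v = q / n_e = 1.157 / 0.30 = 3.855 m/day.
Travel time t = L / v = 2890 / 3.855 = 749.6 days = 2.052 years.

2.05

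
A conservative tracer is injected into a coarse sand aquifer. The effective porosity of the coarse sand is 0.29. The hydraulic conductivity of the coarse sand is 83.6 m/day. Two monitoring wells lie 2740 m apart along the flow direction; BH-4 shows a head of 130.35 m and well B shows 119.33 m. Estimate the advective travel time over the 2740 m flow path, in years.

Hydraulic gradient i = (130.35 − 119.33) / 2740 = 11.02 / 2740 = 0.004022.
Darcy flux q = K · i = 83.60 × 0.004022 = 0.3362 m/day.
Seepage velocity v = q / n_e = 0.3362 / 0.29 = 1.159 m/day.
Travel time t = L / v = 2740 / 1.159 = 2363 days = 6.470 years.

6.47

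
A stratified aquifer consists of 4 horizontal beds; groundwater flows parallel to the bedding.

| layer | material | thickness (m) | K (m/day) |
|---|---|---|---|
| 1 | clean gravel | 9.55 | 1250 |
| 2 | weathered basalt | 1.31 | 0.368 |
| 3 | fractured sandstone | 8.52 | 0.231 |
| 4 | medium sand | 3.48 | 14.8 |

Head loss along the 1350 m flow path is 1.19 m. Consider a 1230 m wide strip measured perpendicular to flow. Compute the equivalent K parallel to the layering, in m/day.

525

Flow is parallel to layering, so each bed carries its own Darcy discharge and the transmissivities add.
Σ(K_i·b_i) = 1250×9.55 + 0.368×1.31 + 0.231×8.52 + 14.8×3.48 = 11991 m²/day.
Total thickness b = 22.86 m, so K_eq = Σ(K_i·b_i)/b = 524.6 m/day.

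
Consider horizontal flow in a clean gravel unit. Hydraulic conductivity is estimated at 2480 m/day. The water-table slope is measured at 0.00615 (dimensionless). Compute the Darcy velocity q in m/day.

Hydraulic gradient i = 0.00615.
Specific discharge q = K · i = 2480 × 0.006150 = 15.25 m/day.

15.3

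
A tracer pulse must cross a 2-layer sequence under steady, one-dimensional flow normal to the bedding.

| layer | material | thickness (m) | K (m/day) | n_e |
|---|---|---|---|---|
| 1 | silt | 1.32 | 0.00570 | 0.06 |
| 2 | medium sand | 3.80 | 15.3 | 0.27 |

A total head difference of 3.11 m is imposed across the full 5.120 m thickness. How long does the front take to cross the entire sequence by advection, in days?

82.4

With flow normal to the layers, continuity requires the same specific discharge q through every layer.
Σ(b_i/K_i) = 1.32/0.00570 + 3.80/15.3 = 231.8 d.
q = Δh / Σ(b_i/K_i) = 3.11 / 231.8 = 0.01342 m/day.
In each layer the seepage velocity is v_i = q/n_i, so the layer transit time is t_i = b_i·n_i / q:
  layer 1 (silt): t_1 = 1.32 × 0.06 / 0.01342 = 5.904 d
  layer 2 (medium sand): t_2 = 3.80 × 0.27 / 0.01342 = 76.48 d
Total t = Σ t_i = 82.38 days.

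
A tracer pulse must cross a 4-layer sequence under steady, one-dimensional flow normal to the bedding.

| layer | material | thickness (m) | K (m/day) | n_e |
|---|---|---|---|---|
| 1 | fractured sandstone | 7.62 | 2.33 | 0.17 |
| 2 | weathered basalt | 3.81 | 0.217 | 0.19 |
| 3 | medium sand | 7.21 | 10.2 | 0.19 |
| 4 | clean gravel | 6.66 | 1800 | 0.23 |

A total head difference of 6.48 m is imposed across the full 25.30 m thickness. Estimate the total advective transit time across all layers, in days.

16.4

With flow normal to the layers, continuity requires the same specific discharge q through every layer.
Σ(b_i/K_i) = 7.62/2.33 + 3.81/0.217 + 7.21/10.2 + 6.66/1800 = 21.54 d.
q = Δh / Σ(b_i/K_i) = 6.48 / 21.54 = 0.3009 m/day.
In each layer the seepage velocity is v_i = q/n_i, so the layer transit time is t_i = b_i·n_i / q:
  layer 1 (fractured sandstone): t_1 = 7.62 × 0.17 / 0.3009 = 4.306 d
  layer 2 (weathered basalt): t_2 = 3.81 × 0.19 / 0.3009 = 2.406 d
  layer 3 (medium sand): t_3 = 7.21 × 0.19 / 0.3009 = 4.553 d
  layer 4 (clean gravel): t_4 = 6.66 × 0.23 / 0.3009 = 5.091 d
Total t = Σ t_i = 16.36 days.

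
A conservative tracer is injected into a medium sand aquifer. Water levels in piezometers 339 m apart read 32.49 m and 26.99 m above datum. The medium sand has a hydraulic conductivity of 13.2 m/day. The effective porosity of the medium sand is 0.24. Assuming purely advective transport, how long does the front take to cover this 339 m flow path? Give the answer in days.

380

Hydraulic gradient i = (32.49 − 26.99) / 339 = 5.5 / 339 = 0.01622.
Darcy flux q = K · i = 13.20 × 0.01622 = 0.2142 m/day.
Seepage velocity v = q / n_e = 0.2142 / 0.24 = 0.8923 m/day.
Travel time t = L / v = 339 / 0.8923 = 379.9 days.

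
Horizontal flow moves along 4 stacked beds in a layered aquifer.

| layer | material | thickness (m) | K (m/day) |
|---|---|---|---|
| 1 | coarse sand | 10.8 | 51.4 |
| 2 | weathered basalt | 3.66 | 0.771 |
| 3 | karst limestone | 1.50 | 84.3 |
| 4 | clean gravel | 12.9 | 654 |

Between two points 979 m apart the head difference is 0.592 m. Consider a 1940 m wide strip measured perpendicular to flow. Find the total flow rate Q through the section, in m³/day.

Flow is parallel to layering, so each bed carries its own Darcy discharge and the transmissivities add.
Σ(K_i·b_i) = 51.4×10.8 + 0.771×3.66 + 84.3×1.50 + 654×12.9 = 9121 m²/day.
Hydraulic gradient i = Δh / L = 0.592 / 979 = 0.0006047.
Q = Σ(K_i·b_i) · W · i = 9121 × 1940 × 0.0006047 = 10700 m³/day.

10700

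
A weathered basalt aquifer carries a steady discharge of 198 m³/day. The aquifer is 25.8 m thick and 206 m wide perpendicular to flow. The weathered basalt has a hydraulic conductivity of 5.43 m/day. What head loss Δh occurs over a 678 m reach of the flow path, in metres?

Cross-sectional area A = 206 × 25.8 = 5315 m².
From Q = K·A·i, i = Q / (K·A) = 198 / (5.430 × 5315) = 0.006861.
Head loss Δh = i · L = 0.006861 × 678 = 4.652 m.

4.65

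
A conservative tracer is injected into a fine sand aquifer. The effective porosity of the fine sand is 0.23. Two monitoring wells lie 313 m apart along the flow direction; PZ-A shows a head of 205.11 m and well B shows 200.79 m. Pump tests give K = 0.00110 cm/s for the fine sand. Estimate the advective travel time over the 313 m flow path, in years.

Convert K: 0.00110 cm/s × 864 = 0.9504 m/day.
Hydraulic gradient i = (205.11 − 200.79) / 313 = 4.32 / 313 = 0.01380.
Darcy flux q = K · i = 0.9504 × 0.01380 = 0.01312 m/day.
Seepage velocity v = q / n_e = 0.01312 / 0.23 = 0.05703 m/day.
Travel time t = L / v = 313 / 0.05703 = 5488 days = 15.03 years.

15.0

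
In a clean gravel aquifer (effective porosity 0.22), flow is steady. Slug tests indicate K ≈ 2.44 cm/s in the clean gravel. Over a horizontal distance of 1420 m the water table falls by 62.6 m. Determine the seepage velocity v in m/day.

422

Convert K: 2.44 cm/s × 864 = 2108 m/day.
Hydraulic gradient i = Δh / L = 62.6 / 1420 = 0.04408.
Darcy flux q = K · i = 2108 × 0.04408 = 92.94 m/day.
Seepage velocity v = q / n_e = 92.94 / 0.22 = 422.4 m/day.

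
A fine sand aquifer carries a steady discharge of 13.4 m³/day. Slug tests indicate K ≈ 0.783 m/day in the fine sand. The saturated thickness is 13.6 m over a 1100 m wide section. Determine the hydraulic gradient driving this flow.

Cross-sectional area A = 1100 × 13.6 = 14960 m².
From Q = K·A·i, i = Q / (K·A) = 13.4 / (0.7830 × 14960) = 0.001144.

0.00114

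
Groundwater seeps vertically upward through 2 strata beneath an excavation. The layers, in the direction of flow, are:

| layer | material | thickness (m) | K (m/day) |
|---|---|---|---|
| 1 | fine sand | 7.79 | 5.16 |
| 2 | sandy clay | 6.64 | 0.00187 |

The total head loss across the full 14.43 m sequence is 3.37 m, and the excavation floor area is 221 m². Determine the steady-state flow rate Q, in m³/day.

0.210

Flow is perpendicular to layering, so the layers act in series and the equivalent K is the thickness-weighted harmonic mean.
Total thickness L = 7.79 + 6.64 = 14.43 m.
Σ(b_i/K_i) = 7.79/5.16 + 6.64/0.00187 = 3552 d.
K_eq = L / Σ(b_i/K_i) = 14.43 / 3552 = 0.004062 m/day.
Q = K_eq · A · (Δh/L) = 0.004062 × 221 × (3.37/14.43) = 0.2097 m³/day.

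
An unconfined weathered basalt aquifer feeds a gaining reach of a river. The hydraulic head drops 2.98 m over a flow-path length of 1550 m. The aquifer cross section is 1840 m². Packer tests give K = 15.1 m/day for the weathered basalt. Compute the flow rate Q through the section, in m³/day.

Hydraulic gradient i = Δh / L = 2.98 / 1550 = 0.001923.
Darcy's law: Q = K · A · i = 15.10 × 1840 × 0.001923 = 53.42 m³/day.

53.4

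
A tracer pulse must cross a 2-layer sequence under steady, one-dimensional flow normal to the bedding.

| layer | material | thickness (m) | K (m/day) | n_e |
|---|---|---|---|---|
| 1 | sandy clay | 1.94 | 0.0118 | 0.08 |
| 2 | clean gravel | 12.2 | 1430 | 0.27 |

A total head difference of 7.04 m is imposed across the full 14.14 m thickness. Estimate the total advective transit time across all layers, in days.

With flow normal to the layers, continuity requires the same specific discharge q through every layer.
Σ(b_i/K_i) = 1.94/0.0118 + 12.2/1430 = 164.4 d.
q = Δh / Σ(b_i/K_i) = 7.04 / 164.4 = 0.04282 m/day.
In each layer the seepage velocity is v_i = q/n_i, so the layer transit time is t_i = b_i·n_i / q:
  layer 1 (sandy clay): t_1 = 1.94 × 0.08 / 0.04282 = 3.625 d
  layer 2 (clean gravel): t_2 = 12.2 × 0.27 / 0.04282 = 76.93 d
Total t = Σ t_i = 80.55 days.

80.6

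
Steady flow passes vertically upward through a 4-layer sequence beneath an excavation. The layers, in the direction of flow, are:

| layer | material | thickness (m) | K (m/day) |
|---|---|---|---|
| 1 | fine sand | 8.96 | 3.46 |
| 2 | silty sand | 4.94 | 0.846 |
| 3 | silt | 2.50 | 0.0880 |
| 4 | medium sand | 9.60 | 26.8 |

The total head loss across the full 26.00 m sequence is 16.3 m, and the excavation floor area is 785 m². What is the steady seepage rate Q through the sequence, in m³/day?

Flow is perpendicular to layering, so the layers act in series and the equivalent K is the thickness-weighted harmonic mean.
Total thickness L = 8.96 + 4.94 + 2.50 + 9.60 = 26.00 m.
Σ(b_i/K_i) = 8.96/3.46 + 4.94/0.846 + 2.50/0.0880 + 9.60/26.8 = 37.20 d.
K_eq = L / Σ(b_i/K_i) = 26.00 / 37.20 = 0.6990 m/day.
Q = K_eq · A · (Δh/L) = 0.6990 × 785 × (16.3/26.00) = 344.0 m³/day.

344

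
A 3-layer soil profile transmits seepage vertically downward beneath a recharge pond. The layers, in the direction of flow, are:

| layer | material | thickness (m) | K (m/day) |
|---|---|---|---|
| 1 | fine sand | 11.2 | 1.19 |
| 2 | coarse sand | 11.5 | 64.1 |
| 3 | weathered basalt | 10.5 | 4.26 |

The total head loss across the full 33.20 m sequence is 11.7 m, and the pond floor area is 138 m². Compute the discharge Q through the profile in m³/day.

Flow is perpendicular to layering, so the layers act in series and the equivalent K is the thickness-weighted harmonic mean.
Total thickness L = 11.2 + 11.5 + 10.5 = 33.20 m.
Σ(b_i/K_i) = 11.2/1.19 + 11.5/64.1 + 10.5/4.26 = 12.06 d.
K_eq = L / Σ(b_i/K_i) = 33.20 / 12.06 = 2.754 m/day.
Q = K_eq · A · (Δh/L) = 2.754 × 138 × (11.7/33.20) = 133.9 m³/day.

134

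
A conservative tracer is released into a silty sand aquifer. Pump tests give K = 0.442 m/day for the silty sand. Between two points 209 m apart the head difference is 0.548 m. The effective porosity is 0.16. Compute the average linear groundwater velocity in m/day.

Hydraulic gradient i = Δh / L = 0.548 / 209 = 0.002622.
Darcy flux q = K · i = 0.4420 × 0.002622 = 0.001159 m/day.
Seepage velocity v = q / n_e = 0.001159 / 0.16 = 0.007243 m/day.

0.00724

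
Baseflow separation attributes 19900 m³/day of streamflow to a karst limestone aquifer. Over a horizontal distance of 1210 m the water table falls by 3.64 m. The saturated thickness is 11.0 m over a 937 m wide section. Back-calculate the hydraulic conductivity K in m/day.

Cross-sectional area A = 937 × 11.0 = 10307 m².
Hydraulic gradient i = Δh / L = 3.64 / 1210 = 0.003008.
From Q = K·A·i, K = Q / (A·i) = 19900 / (10307 × 0.003008) = 641.8 m/day.

642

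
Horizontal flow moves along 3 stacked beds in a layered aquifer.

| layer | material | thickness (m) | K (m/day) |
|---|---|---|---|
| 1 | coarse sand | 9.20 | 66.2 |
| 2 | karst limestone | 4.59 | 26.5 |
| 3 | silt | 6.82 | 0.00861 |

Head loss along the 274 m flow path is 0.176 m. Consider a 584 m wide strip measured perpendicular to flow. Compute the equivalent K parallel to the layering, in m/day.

Flow is parallel to layering, so each bed carries its own Darcy discharge and the transmissivities add.
Σ(K_i·b_i) = 66.2×9.20 + 26.5×4.59 + 0.00861×6.82 = 730.7 m²/day.
Total thickness b = 20.61 m, so K_eq = Σ(K_i·b_i)/b = 35.46 m/day.

35.5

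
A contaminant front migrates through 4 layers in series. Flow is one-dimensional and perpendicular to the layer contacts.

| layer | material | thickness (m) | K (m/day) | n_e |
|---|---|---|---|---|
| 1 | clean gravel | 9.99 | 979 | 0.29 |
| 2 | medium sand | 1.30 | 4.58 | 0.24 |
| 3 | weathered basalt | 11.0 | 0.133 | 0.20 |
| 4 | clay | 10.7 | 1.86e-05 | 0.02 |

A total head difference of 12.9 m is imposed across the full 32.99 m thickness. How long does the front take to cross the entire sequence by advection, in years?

With flow normal to the layers, continuity requires the same specific discharge q through every layer.
Σ(b_i/K_i) = 9.99/979 + 1.30/4.58 + 11.0/0.133 + 10.7/1.86e-05 = 5.754e+05 d.
q = Δh / Σ(b_i/K_i) = 12.9 / 5.754e+05 = 2.242e-05 m/day.
In each layer the seepage velocity is v_i = q/n_i, so the layer transit time is t_i = b_i·n_i / q:
  layer 1 (clean gravel): t_1 = 9.99 × 0.29 / 2.242e-05 = 1.292e+05 d
  layer 2 (medium sand): t_2 = 1.30 × 0.24 / 2.242e-05 = 13915 d
  layer 3 (weathered basalt): t_3 = 11.0 × 0.20 / 2.242e-05 = 98122 d
  layer 4 (clay): t_4 = 10.7 × 0.02 / 2.242e-05 = 9545 d
Total t = Σ t_i = 2.508e+05 days = 686.6 years.

687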